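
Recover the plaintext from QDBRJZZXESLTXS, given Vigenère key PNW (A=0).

Repeat the key across the ciphertext: PNWPNWPNWPNWPN
Q(16)−P(15): 1 → B
D(3)−N(13): -10≡16 → Q
B(1)−W(22): -21≡5 → F
R(17)−P(15): 2 → C
J(9)−N(13): -4≡22 → W
Z(25)−W(22): 3 → D
Z(25)−P(15): 10 → K
X(23)−N(13): 10 → K
E(4)−W(22): -18≡8 → I
S(18)−P(15): 3 → D
L(11)−N(13): -2≡24 → Y
T(19)−W(22): -3≡23 → X
X(23)−P(15): 8 → I
S(18)−N(13): 5 → F

BQFCWDKKIDYXIF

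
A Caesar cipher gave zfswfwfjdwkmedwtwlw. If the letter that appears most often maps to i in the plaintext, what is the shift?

14

The most frequent ciphertext letter is w (appears 6 times).
w is position 22; i is position 8.
Shift = 14.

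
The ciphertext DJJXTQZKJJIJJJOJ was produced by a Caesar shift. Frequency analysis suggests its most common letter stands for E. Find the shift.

The most frequent ciphertext letter is J (appears 8 times).
J is position 9; E is position 4.
Shift = 5.

5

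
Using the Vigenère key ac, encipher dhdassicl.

djdcsuiel

Repeat the key across the message: acacacaca
d(3)+a(0): 3 → d
h(7)+c(2): 9 → j
d(3)+a(0): 3 → d
a(0)+c(2): 2 → c
s(18)+a(0): 18 → s
s(18)+c(2): 20 → u
i(8)+a(0): 8 → i
c(2)+c(2): 4 → e
l(11)+a(0): 11 → l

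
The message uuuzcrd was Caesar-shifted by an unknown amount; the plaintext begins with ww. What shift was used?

24

From the crib: u(20)−w(22)=-2≡24, so the shift is 24.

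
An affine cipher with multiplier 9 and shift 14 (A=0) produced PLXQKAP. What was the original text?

The inverse of 9 mod 26 is 3, since 9·3=27≡1. Apply D(y)=3·(y−14) mod 26:
P(15): 3·(15−14)=3 → D
L(11): 3·(11−14)=-9≡17 → R
X(23): 3·(23−14)=27≡1 → B
Q(16): 3·(16−14)=6 → G
K(10): 3·(10−14)=-12≡14 → O
A(0): 3·(0−14)=-42≡10 → K
P(15): 3·(15−14)=3 → D

DRBGOKD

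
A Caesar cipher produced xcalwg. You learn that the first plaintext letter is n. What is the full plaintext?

nsqbmw

From the crib: x(23)−n(13)=10, so the shift is 10.
Subtract 10 from each ciphertext letter:
x(23): 23−10=13 → n
c(2): 2−10=-8≡18 → s
a(0): 0−10=-10≡16 → q
l(11): 11−10=1 → b
w(22): 22−10=12 → m
g(6): 6−10=-4≡22 → w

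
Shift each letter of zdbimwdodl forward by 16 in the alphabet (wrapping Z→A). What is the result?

z(25): 25+16=41≡15 → p
d(3): 3+16=19 → t
b(1): 1+16=17 → r
i(8): 8+16=24 → y
m(12): 12+16=28≡2 → c
w(22): 22+16=38≡12 → m
d(3): 3+16=19 → t
o(14): 14+16=30≡4 → e
d(3): 3+16=19 → t
l(11): 11+16=27≡1 → b

ptrycmtetb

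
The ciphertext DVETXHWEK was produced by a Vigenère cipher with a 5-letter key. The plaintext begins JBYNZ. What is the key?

Subtract each crib letter from the matching ciphertext letter (mod 26):
D(3)−J(9)=-6≡20 → U
V(21)−B(1)=20 → U
E(4)−Y(24)=-20≡6 → G
T(19)−N(13)=6 → G
X(23)−Z(25)=-2≡24 → Y

UUGGY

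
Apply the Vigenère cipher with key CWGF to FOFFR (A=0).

HKLKT

Repeat the key across the message: CWGFC
F(5)+C(2): 7 → H
O(14)+W(22): 36≡10 → K
F(5)+G(6): 11 → L
F(5)+F(5): 10 → K
R(17)+C(2): 19 → T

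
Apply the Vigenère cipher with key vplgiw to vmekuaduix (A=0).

qbpqcwyjtd

Repeat the key across the message: vplgiwvplg
v(21)+v(21): 42≡16 → q
m(12)+p(15): 27≡1 → b
e(4)+l(11): 15 → p
k(10)+g(6): 16 → q
u(20)+i(8): 28≡2 → c
a(0)+w(22): 22 → w
d(3)+v(21): 24 → y
u(20)+p(15): 35≡9 → j
i(8)+l(11): 19 → t
x(23)+g(6): 29≡3 → d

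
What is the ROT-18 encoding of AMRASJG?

A(0): 0+18=18 → S
M(12): 12+18=30≡4 → E
R(17): 17+18=35≡9 → J
A(0): 0+18=18 → S
S(18): 18+18=36≡10 → K
J(9): 9+18=27≡1 → B
G(6): 6+18=24 → Y

SEJSKBY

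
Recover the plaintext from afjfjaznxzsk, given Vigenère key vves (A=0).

Repeat the key across the ciphertext: vvesvvesvves
a(0)−v(21): -21≡5 → f
f(5)−v(21): -16≡10 → k
j(9)−e(4): 5 → f
f(5)−s(18): -13≡13 → n
j(9)−v(21): -12≡14 → o
a(0)−v(21): -21≡5 → f
z(25)−e(4): 21 → v
n(13)−s(18): -5≡21 → v
x(23)−v(21): 2 → c
z(25)−v(21): 4 → e
s(18)−e(4): 14 → o
k(10)−s(18): -8≡18 → s

fkfnofvvceos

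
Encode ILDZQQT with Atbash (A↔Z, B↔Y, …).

ROWAJJG

I(8) → R(17)
L(11) → O(14)
D(3) → W(22)
Z(25) → A(0)
Q(16) → J(9)
Q(16) → J(9)
T(19) → G(6)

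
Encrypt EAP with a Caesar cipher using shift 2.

E(4): 4+2=6 → G
A(0): 0+2=2 → C
P(15): 15+2=17 → R

GCR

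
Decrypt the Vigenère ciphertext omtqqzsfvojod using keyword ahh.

Repeat the key across the ciphertext: ahhahhahhahha
o(14)−a(0): 14 → o
m(12)−h(7): 5 → f
t(19)−h(7): 12 → m
q(16)−a(0): 16 → q
q(16)−h(7): 9 → j
z(25)−h(7): 18 → s
s(18)−a(0): 18 → s
f(5)−h(7): -2≡24 → y
v(21)−h(7): 14 → o
o(14)−a(0): 14 → o
j(9)−h(7): 2 → c
o(14)−h(7): 7 → h
d(3)−a(0): 3 → d

ofmqjssyoochd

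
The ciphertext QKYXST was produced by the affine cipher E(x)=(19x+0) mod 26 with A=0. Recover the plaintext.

UGETQB

The inverse of 19 mod 26 is 11, since 19·11=209≡1. Apply D(y)=11·(y−0) mod 26:
Q(16): 11·(16−0)=176≡20 → U
K(10): 11·(10−0)=110≡6 → G
Y(24): 11·(24−0)=264≡4 → E
X(23): 11·(23−0)=253≡19 → T
S(18): 11·(18−0)=198≡16 → Q
T(19): 11·(19−0)=209≡1 → B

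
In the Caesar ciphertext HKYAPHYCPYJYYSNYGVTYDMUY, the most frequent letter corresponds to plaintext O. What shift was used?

10

The most frequent ciphertext letter is Y (appears 8 times).
Y is position 24; O is position 14.
Shift = 10.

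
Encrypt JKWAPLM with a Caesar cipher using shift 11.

J(9): 9+11=20 → U
K(10): 10+11=21 → V
W(22): 22+11=33≡7 → H
A(0): 0+11=11 → L
P(15): 15+11=26≡0 → A
L(11): 11+11=22 → W
M(12): 12+11=23 → X

UVHLAWX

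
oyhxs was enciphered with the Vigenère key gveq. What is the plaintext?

Repeat the key across the ciphertext: gveqg
o(14)−g(6): 8 → i
y(24)−v(21): 3 → d
h(7)−e(4): 3 → d
x(23)−q(16): 7 → h
s(18)−g(6): 12 → m

iddhm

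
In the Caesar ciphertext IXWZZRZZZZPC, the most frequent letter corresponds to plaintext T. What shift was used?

6

The most frequent ciphertext letter is Z (appears 6 times).
Z is position 25; T is position 19.
Shift = 6.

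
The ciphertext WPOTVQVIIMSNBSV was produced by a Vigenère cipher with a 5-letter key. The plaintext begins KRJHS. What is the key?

Subtract each crib letter from the matching ciphertext letter (mod 26):
W(22)−K(10)=12 → M
P(15)−R(17)=-2≡24 → Y
O(14)−J(9)=5 → F
T(19)−H(7)=12 → M
V(21)−S(18)=3 → D

MYFMD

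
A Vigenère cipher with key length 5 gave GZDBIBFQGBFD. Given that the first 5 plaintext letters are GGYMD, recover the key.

Subtract each crib letter from the matching ciphertext letter (mod 26):
G(6)−G(6)=0 → A
Z(25)−G(6)=19 → T
D(3)−Y(24)=-21≡5 → F
B(1)−M(12)=-11≡15 → P
I(8)−D(3)=5 → F

ATFPF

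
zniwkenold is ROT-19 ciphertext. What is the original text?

z(25): 25−19=6 → g
n(13): 13−19=-6≡20 → u
i(8): 8−19=-11≡15 → p
w(22): 22−19=3 → d
k(10): 10−19=-9≡17 → r
e(4): 4−19=-15≡11 → l
n(13): 13−19=-6≡20 → u
o(14): 14−19=-5≡21 → v
l(11): 11−19=-8≡18 → s
d(3): 3−19=-16≡10 → k

gupdrluvsk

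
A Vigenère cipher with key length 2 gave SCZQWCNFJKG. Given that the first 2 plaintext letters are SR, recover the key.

AL

Subtract each crib letter from the matching ciphertext letter (mod 26):
S(18)−S(18)=0 → A
C(2)−R(17)=-15≡11 → L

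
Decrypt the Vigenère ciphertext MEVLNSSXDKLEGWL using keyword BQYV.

Repeat the key across the ciphertext: BQYVBQYVBQYVBQY
M(12)−B(1): 11 → L
E(4)−Q(16): -12≡14 → O
V(21)−Y(24): -3≡23 → X
L(11)−V(21): -10≡16 → Q
N(13)−B(1): 12 → M
S(18)−Q(16): 2 → C
S(18)−Y(24): -6≡20 → U
X(23)−V(21): 2 → C
D(3)−B(1): 2 → C
K(10)−Q(16): -6≡20 → U
L(11)−Y(24): -13≡13 → N
E(4)−V(21): -17≡9 → J
G(6)−B(1): 5 → F
W(22)−Q(16): 6 → G
L(11)−Y(24): -13≡13 → N

LOXQMCUCCUNJFGN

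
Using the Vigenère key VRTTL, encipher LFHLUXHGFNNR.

Repeat the key across the message: VRTTLVRTTLVR
L(11)+V(21): 32≡6 → G
F(5)+R(17): 22 → W
H(7)+T(19): 26≡0 → A
L(11)+T(19): 30≡4 → E
U(20)+L(11): 31≡5 → F
X(23)+V(21): 44≡18 → S
H(7)+R(17): 24 → Y
G(6)+T(19): 25 → Z
F(5)+T(19): 24 → Y
N(13)+L(11): 24 → Y
N(13)+V(21): 34≡8 → I
R(17)+R(17): 34≡8 → I

GWAEFSYZYYII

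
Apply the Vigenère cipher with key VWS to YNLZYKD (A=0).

Repeat the key across the message: VWSVWSV
Y(24)+V(21): 45≡19 → T
N(13)+W(22): 35≡9 → J
L(11)+S(18): 29≡3 → D
Z(25)+V(21): 46≡20 → U
Y(24)+W(22): 46≡20 → U
K(10)+S(18): 28≡2 → C
D(3)+V(21): 24 → Y

TJDUUCY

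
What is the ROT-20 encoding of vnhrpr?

v(21): 21+20=41≡15 → p
n(13): 13+20=33≡7 → h
h(7): 7+20=27≡1 → b
r(17): 17+20=37≡11 → l
p(15): 15+20=35≡9 → j
r(17): 17+20=37≡11 → l

phbljl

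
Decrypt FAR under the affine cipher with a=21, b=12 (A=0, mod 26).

RSZ

The inverse of 21 mod 26 is 5, since 21·5=105≡1. Apply D(y)=5·(y−12) mod 26:
F(5): 5·(5−12)=-35≡17 → R
A(0): 5·(0−12)=-60≡18 → S
R(17): 5·(17−12)=25 → Z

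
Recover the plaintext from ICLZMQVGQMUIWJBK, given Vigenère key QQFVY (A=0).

SMGEOAFBVOESRODU

Repeat the key across the ciphertext: QQFVYQQFVYQQFVYQ
I(8)−Q(16): -8≡18 → S
C(2)−Q(16): -14≡12 → M
L(11)−F(5): 6 → G
Z(25)−V(21): 4 → E
M(12)−Y(24): -12≡14 → O
Q(16)−Q(16): 0 → A
V(21)−Q(16): 5 → F
G(6)−F(5): 1 → B
Q(16)−V(21): -5≡21 → V
M(12)−Y(24): -12≡14 → O
U(20)−Q(16): 4 → E
I(8)−Q(16): -8≡18 → S
W(22)−F(5): 17 → R
J(9)−V(21): -12≡14 → O
B(1)−Y(24): -23≡3 → D
K(10)−Q(16): -6≡20 → U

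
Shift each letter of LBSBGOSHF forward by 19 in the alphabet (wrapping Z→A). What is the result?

EULUZHLAY

L(11): 11+19=30≡4 → E
B(1): 1+19=20 → U
S(18): 18+19=37≡11 → L
B(1): 1+19=20 → U
G(6): 6+19=25 → Z
O(14): 14+19=33≡7 → H
S(18): 18+19=37≡11 → L
H(7): 7+19=26≡0 → A
F(5): 5+19=24 → Y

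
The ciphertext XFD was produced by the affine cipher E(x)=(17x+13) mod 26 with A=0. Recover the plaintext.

The inverse of 17 mod 26 is 23, since 17·23=391≡1. Apply D(y)=23·(y−13) mod 26:
X(23): 23·(23−13)=230≡22 → W
F(5): 23·(5−13)=-184≡24 → Y
D(3): 23·(3−13)=-230≡4 → E

WYE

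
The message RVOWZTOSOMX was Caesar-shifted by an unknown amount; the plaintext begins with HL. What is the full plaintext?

HLEMPJEIECN

From the crib: R(17)−H(7)=10, so the shift is 10.
Subtract 10 from each ciphertext letter:
R(17): 17−10=7 → H
V(21): 21−10=11 → L
O(14): 14−10=4 → E
W(22): 22−10=12 → M
Z(25): 25−10=15 → P
T(19): 19−10=9 → J
O(14): 14−10=4 → E
S(18): 18−10=8 → I
O(14): 14−10=4 → E
M(12): 12−10=2 → C
X(23): 23−10=13 → N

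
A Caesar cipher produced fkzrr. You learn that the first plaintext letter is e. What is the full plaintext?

From the crib: f(5)−e(4)=1, so the shift is 1.
Subtract 1 from each ciphertext letter:
f(5): 5−1=4 → e
k(10): 10−1=9 → j
z(25): 25−1=24 → y
r(17): 17−1=16 → q
r(17): 17−1=16 → q

ejyqq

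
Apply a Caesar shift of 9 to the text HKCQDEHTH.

H(7): 7+9=16 → Q
K(10): 10+9=19 → T
C(2): 2+9=11 → L
Q(16): 16+9=25 → Z
D(3): 3+9=12 → M
E(4): 4+9=13 → N
H(7): 7+9=16 → Q
T(19): 19+9=28≡2 → C
H(7): 7+9=16 → Q

QTLZMNQCQ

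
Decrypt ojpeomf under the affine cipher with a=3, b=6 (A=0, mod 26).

The inverse of 3 mod 26 is 9, since 3·9=27≡1. Apply D(y)=9·(y−6) mod 26:
o(14): 9·(14−6)=72≡20 → u
j(9): 9·(9−6)=27≡1 → b
p(15): 9·(15−6)=81≡3 → d
e(4): 9·(4−6)=-18≡8 → i
o(14): 9·(14−6)=72≡20 → u
m(12): 9·(12−6)=54≡2 → c
f(5): 9·(5−6)=-9≡17 → r

ubdiucr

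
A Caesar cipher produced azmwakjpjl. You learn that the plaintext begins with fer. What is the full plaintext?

ferbfpouoq

From the crib: a(0)−f(5)=-5≡21, so the shift is 21.
Subtract 21 from each ciphertext letter:
a(0): 0−21=-21≡5 → f
z(25): 25−21=4 → e
m(12): 12−21=-9≡17 → r
w(22): 22−21=1 → b
a(0): 0−21=-21≡5 → f
k(10): 10−21=-11≡15 → p
j(9): 9−21=-12≡14 → o
p(15): 15−21=-6≡20 → u
j(9): 9−21=-12≡14 → o
l(11): 11−21=-10≡16 → q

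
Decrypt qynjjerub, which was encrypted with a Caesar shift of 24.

q(16): 16−24=-8≡18 → s
y(24): 24−24=0 → a
n(13): 13−24=-11≡15 → p
j(9): 9−24=-15≡11 → l
j(9): 9−24=-15≡11 → l
e(4): 4−24=-20≡6 → g
r(17): 17−24=-7≡19 → t
u(20): 20−24=-4≡22 → w
b(1): 1−24=-23≡3 → d

sapllgtwd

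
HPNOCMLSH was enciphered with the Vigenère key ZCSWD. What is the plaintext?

INVSZNJAL

Repeat the key across the ciphertext: ZCSWDZCSW
H(7)−Z(25): -18≡8 → I
P(15)−C(2): 13 → N
N(13)−S(18): -5≡21 → V
O(14)−W(22): -8≡18 → S
C(2)−D(3): -1≡25 → Z
M(12)−Z(25): -13≡13 → N
L(11)−C(2): 9 → J
S(18)−S(18): 0 → A
H(7)−W(22): -15≡11 → L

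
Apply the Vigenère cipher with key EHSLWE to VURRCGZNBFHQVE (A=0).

ZBJCYKDUTQDUZL

Repeat the key across the message: EHSLWEEHSLWEEH
V(21)+E(4): 25 → Z
U(20)+H(7): 27≡1 → B
R(17)+S(18): 35≡9 → J
R(17)+L(11): 28≡2 → C
C(2)+W(22): 24 → Y
G(6)+E(4): 10 → K
Z(25)+E(4): 29≡3 → D
N(13)+H(7): 20 → U
B(1)+S(18): 19 → T
F(5)+L(11): 16 → Q
H(7)+W(22): 29≡3 → D
Q(16)+E(4): 20 → U
V(21)+E(4): 25 → Z
E(4)+H(7): 11 → L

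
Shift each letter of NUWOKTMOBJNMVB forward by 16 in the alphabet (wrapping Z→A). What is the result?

DKMEAJCERZDCLR

N(13): 13+16=29≡3 → D
U(20): 20+16=36≡10 → K
W(22): 22+16=38≡12 → M
O(14): 14+16=30≡4 → E
K(10): 10+16=26≡0 → A
T(19): 19+16=35≡9 → J
M(12): 12+16=28≡2 → C
O(14): 14+16=30≡4 → E
B(1): 1+16=17 → R
J(9): 9+16=25 → Z
N(13): 13+16=29≡3 → D
M(12): 12+16=28≡2 → C
V(21): 21+16=37≡11 → L
B(1): 1+16=17 → R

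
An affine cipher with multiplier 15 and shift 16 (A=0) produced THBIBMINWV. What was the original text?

The inverse of 15 mod 26 is 7, since 15·7=105≡1. Apply D(y)=7·(y−16) mod 26:
T(19): 7·(19−16)=21 → V
H(7): 7·(7−16)=-63≡15 → P
B(1): 7·(1−16)=-105≡25 → Z
I(8): 7·(8−16)=-56≡22 → W
B(1): 7·(1−16)=-105≡25 → Z
M(12): 7·(12−16)=-28≡24 → Y
I(8): 7·(8−16)=-56≡22 → W
N(13): 7·(13−16)=-21≡5 → F
W(22): 7·(22−16)=42≡16 → Q
V(21): 7·(21−16)=35≡9 → J

VPZWZYWFQJ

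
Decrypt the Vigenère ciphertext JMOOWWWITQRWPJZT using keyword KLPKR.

Repeat the key across the ciphertext: KLPKRKLPKRKLPKRK
J(9)−K(10): -1≡25 → Z
M(12)−L(11): 1 → B
O(14)−P(15): -1≡25 → Z
O(14)−K(10): 4 → E
W(22)−R(17): 5 → F
W(22)−K(10): 12 → M
W(22)−L(11): 11 → L
I(8)−P(15): -7≡19 → T
T(19)−K(10): 9 → J
Q(16)−R(17): -1≡25 → Z
R(17)−K(10): 7 → H
W(22)−L(11): 11 → L
P(15)−P(15): 0 → A
J(9)−K(10): -1≡25 → Z
Z(25)−R(17): 8 → I
T(19)−K(10): 9 → J

ZBZEFMLTJZHLAZIJ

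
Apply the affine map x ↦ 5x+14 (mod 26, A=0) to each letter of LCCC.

RYYY

L(11): 5·11+14=69≡17 → R
C(2): 5·2+14=24 → Y
C(2): 5·2+14=24 → Y
C(2): 5·2+14=24 → Y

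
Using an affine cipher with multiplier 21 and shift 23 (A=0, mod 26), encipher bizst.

b(1): 21·1+23=44≡18 → s
i(8): 21·8+23=191≡9 → j
z(25): 21·25+23=548≡2 → c
s(18): 21·18+23=401≡11 → l
t(19): 21·19+23=422≡6 → g

sjclg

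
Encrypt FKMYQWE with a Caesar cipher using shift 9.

F(5): 5+9=14 → O
K(10): 10+9=19 → T
M(12): 12+9=21 → V
Y(24): 24+9=33≡7 → H
Q(16): 16+9=25 → Z
W(22): 22+9=31≡5 → F
E(4): 4+9=13 → N

OTVHZFN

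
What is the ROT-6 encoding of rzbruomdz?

xfhxausjf

r(17): 17+6=23 → x
z(25): 25+6=31≡5 → f
b(1): 1+6=7 → h
r(17): 17+6=23 → x
u(20): 20+6=26≡0 → a
o(14): 14+6=20 → u
m(12): 12+6=18 → s
d(3): 3+6=9 → j
z(25): 25+6=31≡5 → f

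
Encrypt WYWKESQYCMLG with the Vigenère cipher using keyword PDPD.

Repeat the key across the message: PDPDPDPDPDPD
W(22)+P(15): 37≡11 → L
Y(24)+D(3): 27≡1 → B
W(22)+P(15): 37≡11 → L
K(10)+D(3): 13 → N
E(4)+P(15): 19 → T
S(18)+D(3): 21 → V
Q(16)+P(15): 31≡5 → F
Y(24)+D(3): 27≡1 → B
C(2)+P(15): 17 → R
M(12)+D(3): 15 → P
L(11)+P(15): 26≡0 → A
G(6)+D(3): 9 → J

LBLNTVFBRPAJ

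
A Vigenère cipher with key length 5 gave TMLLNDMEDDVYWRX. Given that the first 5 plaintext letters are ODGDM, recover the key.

FJFIB

Subtract each crib letter from the matching ciphertext letter (mod 26):
T(19)−O(14)=5 → F
M(12)−D(3)=9 → J
L(11)−G(6)=5 → F
L(11)−D(3)=8 → I
N(13)−M(12)=1 → B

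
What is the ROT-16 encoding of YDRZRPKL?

Y(24): 24+16=40≡14 → O
D(3): 3+16=19 → T
R(17): 17+16=33≡7 → H
Z(25): 25+16=41≡15 → P
R(17): 17+16=33≡7 → H
P(15): 15+16=31≡5 → F
K(10): 10+16=26≡0 → A
L(11): 11+16=27≡1 → B

OTHPHFAB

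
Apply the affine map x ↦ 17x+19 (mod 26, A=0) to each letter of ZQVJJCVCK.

CFMQQBMBH

Z(25): 17·25+19=444≡2 → C
Q(16): 17·16+19=291≡5 → F
V(21): 17·21+19=376≡12 → M
J(9): 17·9+19=172≡16 → Q
J(9): 17·9+19=172≡16 → Q
C(2): 17·2+19=53≡1 → B
V(21): 17·21+19=376≡12 → M
C(2): 17·2+19=53≡1 → B
K(10): 17·10+19=189≡7 → H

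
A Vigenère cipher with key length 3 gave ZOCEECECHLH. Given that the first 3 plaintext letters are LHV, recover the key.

OHH

Subtract each crib letter from the matching ciphertext letter (mod 26):
Z(25)−L(11)=14 → O
O(14)−H(7)=7 → H
C(2)−V(21)=-19≡7 → H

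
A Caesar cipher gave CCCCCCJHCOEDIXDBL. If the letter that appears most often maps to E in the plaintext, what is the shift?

The most frequent ciphertext letter is C (appears 7 times).
C is position 2; E is position 4.
Shift = -2≡24.

24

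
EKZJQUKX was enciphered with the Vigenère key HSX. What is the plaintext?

XSCCYXDF

Repeat the key across the ciphertext: HSXHSXHS
E(4)−H(7): -3≡23 → X
K(10)−S(18): -8≡18 → S
Z(25)−X(23): 2 → C
J(9)−H(7): 2 → C
Q(16)−S(18): -2≡24 → Y
U(20)−X(23): -3≡23 → X
K(10)−H(7): 3 → D
X(23)−S(18): 5 → F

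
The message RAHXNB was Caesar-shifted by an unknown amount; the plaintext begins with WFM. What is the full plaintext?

From the crib: R(17)−W(22)=-5≡21, so the shift is 21.
Subtract 21 from each ciphertext letter:
R(17): 17−21=-4≡22 → W
A(0): 0−21=-21≡5 → F
H(7): 7−21=-14≡12 → M
X(23): 23−21=2 → C
N(13): 13−21=-8≡18 → S
B(1): 1−21=-20≡6 → G

WFMCSG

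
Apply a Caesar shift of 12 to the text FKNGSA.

RWZSEM

F(5): 5+12=17 → R
K(10): 10+12=22 → W
N(13): 13+12=25 → Z
G(6): 6+12=18 → S
S(18): 18+12=30≡4 → E
A(0): 0+12=12 → M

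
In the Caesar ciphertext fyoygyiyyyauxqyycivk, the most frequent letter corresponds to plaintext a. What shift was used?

The most frequent ciphertext letter is y (appears 8 times).
y is position 24; a is position 0.
Shift = 24.

24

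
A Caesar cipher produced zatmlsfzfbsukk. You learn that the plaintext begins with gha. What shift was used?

19

From the crib: z(25)−g(6)=19, so the shift is 19.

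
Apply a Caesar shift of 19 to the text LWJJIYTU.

L(11): 11+19=30≡4 → E
W(22): 22+19=41≡15 → P
J(9): 9+19=28≡2 → C
J(9): 9+19=28≡2 → C
I(8): 8+19=27≡1 → B
Y(24): 24+19=43≡17 → R
T(19): 19+19=38≡12 → M
U(20): 20+19=39≡13 → N

EPCCBRMN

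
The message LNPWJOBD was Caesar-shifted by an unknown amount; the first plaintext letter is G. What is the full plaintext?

GIKREJWY

From the crib: L(11)−G(6)=5, so the shift is 5.
Subtract 5 from each ciphertext letter:
L(11): 11−5=6 → G
N(13): 13−5=8 → I
P(15): 15−5=10 → K
W(22): 22−5=17 → R
J(9): 9−5=4 → E
O(14): 14−5=9 → J
B(1): 1−5=-4≡22 → W
D(3): 3−5=-2≡24 → Y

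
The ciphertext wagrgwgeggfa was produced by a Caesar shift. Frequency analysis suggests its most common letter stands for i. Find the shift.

The most frequent ciphertext letter is g (appears 5 times).
g is position 6; i is position 8.
Shift = -2≡24.

24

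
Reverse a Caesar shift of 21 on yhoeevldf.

dmtjjaqik

y(24): 24−21=3 → d
h(7): 7−21=-14≡12 → m
o(14): 14−21=-7≡19 → t
e(4): 4−21=-17≡9 → j
e(4): 4−21=-17≡9 → j
v(21): 21−21=0 → a
l(11): 11−21=-10≡16 → q
d(3): 3−21=-18≡8 → i
f(5): 5−21=-16≡10 → k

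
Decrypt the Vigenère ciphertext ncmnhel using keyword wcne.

razjlcy

Repeat the key across the ciphertext: wcnewcn
n(13)−w(22): -9≡17 → r
c(2)−c(2): 0 → a
m(12)−n(13): -1≡25 → z
n(13)−e(4): 9 → j
h(7)−w(22): -15≡11 → l
e(4)−c(2): 2 → c
l(11)−n(13): -2≡24 → y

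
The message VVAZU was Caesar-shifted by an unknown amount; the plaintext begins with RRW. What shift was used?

From the crib: V(21)−R(17)=4, so the shift is 4.

4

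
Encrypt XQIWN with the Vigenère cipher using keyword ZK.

WAHGM

Repeat the key across the message: ZKZKZ
X(23)+Z(25): 48≡22 → W
Q(16)+K(10): 26≡0 → A
I(8)+Z(25): 33≡7 → H
W(22)+K(10): 32≡6 → G
N(13)+Z(25): 38≡12 → M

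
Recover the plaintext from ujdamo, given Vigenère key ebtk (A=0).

Repeat the key across the ciphertext: ebtkeb
u(20)−e(4): 16 → q
j(9)−b(1): 8 → i
d(3)−t(19): -16≡10 → k
a(0)−k(10): -10≡16 → q
m(12)−e(4): 8 → i
o(14)−b(1): 13 → n

qikqin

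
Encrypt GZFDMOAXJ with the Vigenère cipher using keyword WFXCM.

CECFYKFUL

Repeat the key across the message: WFXCMWFXC
G(6)+W(22): 28≡2 → C
Z(25)+F(5): 30≡4 → E
F(5)+X(23): 28≡2 → C
D(3)+C(2): 5 → F
M(12)+M(12): 24 → Y
O(14)+W(22): 36≡10 → K
A(0)+F(5): 5 → F
X(23)+X(23): 46≡20 → U
J(9)+C(2): 11 → L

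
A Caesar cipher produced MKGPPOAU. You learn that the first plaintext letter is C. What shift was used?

10

From the crib: M(12)−C(2)=10, so the shift is 10.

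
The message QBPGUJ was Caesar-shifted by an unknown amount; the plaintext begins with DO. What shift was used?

13

From the crib: Q(16)−D(3)=13, so the shift is 13.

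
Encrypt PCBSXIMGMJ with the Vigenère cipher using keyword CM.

RODEZUOSOV

Repeat the key across the message: CMCMCMCMCM
P(15)+C(2): 17 → R
C(2)+M(12): 14 → O
B(1)+C(2): 3 → D
S(18)+M(12): 30≡4 → E
X(23)+C(2): 25 → Z
I(8)+M(12): 20 → U
M(12)+C(2): 14 → O
G(6)+M(12): 18 → S
M(12)+C(2): 14 → O
J(9)+M(12): 21 → V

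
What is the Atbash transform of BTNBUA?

B(1) → Y(24)
T(19) → G(6)
N(13) → M(12)
B(1) → Y(24)
U(20) → F(5)
A(0) → Z(25)

YGMYFZ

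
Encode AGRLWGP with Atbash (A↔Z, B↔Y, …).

A(0) → Z(25)
G(6) → T(19)
R(17) → I(8)
L(11) → O(14)
W(22) → D(3)
G(6) → T(19)
P(15) → K(10)

ZTIODTK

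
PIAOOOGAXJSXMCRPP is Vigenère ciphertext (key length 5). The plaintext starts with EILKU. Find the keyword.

Subtract each crib letter from the matching ciphertext letter (mod 26):
P(15)−E(4)=11 → L
I(8)−I(8)=0 → A
A(0)−L(11)=-11≡15 → P
O(14)−K(10)=4 → E
O(14)−U(20)=-6≡20 → U

LAPEU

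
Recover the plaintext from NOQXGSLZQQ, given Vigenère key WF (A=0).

RJUSKNPUUL

Repeat the key across the ciphertext: WFWFWFWFWF
N(13)−W(22): -9≡17 → R
O(14)−F(5): 9 → J
Q(16)−W(22): -6≡20 → U
X(23)−F(5): 18 → S
G(6)−W(22): -16≡10 → K
S(18)−F(5): 13 → N
L(11)−W(22): -11≡15 → P
Z(25)−F(5): 20 → U
Q(16)−W(22): -6≡20 → U
Q(16)−F(5): 11 → L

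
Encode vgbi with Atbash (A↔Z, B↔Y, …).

v(21) → e(4)
g(6) → t(19)
b(1) → y(24)
i(8) → r(17)

etyr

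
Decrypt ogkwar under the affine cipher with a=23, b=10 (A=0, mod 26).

qkawmp

The inverse of 23 mod 26 is 17, since 23·17=391≡1. Apply D(y)=17·(y−10) mod 26:
o(14): 17·(14−10)=68≡16 → q
g(6): 17·(6−10)=-68≡10 → k
k(10): 17·(10−10)=0 → a
w(22): 17·(22−10)=204≡22 → w
a(0): 17·(0−10)=-170≡12 → m
r(17): 17·(17−10)=119≡15 → p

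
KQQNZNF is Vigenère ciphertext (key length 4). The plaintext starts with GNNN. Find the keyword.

EDDA

Subtract each crib letter from the matching ciphertext letter (mod 26):
K(10)−G(6)=4 → E
Q(16)−N(13)=3 → D
Q(16)−N(13)=3 → D
N(13)−N(13)=0 → A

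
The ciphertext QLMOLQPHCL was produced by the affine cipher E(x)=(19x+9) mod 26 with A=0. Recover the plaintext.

ZWHDWZOEBW

The inverse of 19 mod 26 is 11, since 19·11=209≡1. Apply D(y)=11·(y−9) mod 26:
Q(16): 11·(16−9)=77≡25 → Z
L(11): 11·(11−9)=22 → W
M(12): 11·(12−9)=33≡7 → H
O(14): 11·(14−9)=55≡3 → D
L(11): 11·(11−9)=22 → W
Q(16): 11·(16−9)=77≡25 → Z
P(15): 11·(15−9)=66≡14 → O
H(7): 11·(7−9)=-22≡4 → E
C(2): 11·(2−9)=-77≡1 → B
L(11): 11·(11−9)=22 → W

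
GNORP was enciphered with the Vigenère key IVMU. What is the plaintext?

Repeat the key across the ciphertext: IVMUI
G(6)−I(8): -2≡24 → Y
N(13)−V(21): -8≡18 → S
O(14)−M(12): 2 → C
R(17)−U(20): -3≡23 → X
P(15)−I(8): 7 → H

YSCXH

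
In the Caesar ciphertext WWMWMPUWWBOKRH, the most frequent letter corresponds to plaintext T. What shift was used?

3

The most frequent ciphertext letter is W (appears 5 times).
W is position 22; T is position 19.
Shift = 3.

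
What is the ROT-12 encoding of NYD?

N(13): 13+12=25 → Z
Y(24): 24+12=36≡10 → K
D(3): 3+12=15 → P

ZKP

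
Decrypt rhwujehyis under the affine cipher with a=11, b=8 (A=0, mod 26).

The inverse of 11 mod 26 is 19, since 11·19=209≡1. Apply D(y)=19·(y−8) mod 26:
r(17): 19·(17−8)=171≡15 → p
h(7): 19·(7−8)=-19≡7 → h
w(22): 19·(22−8)=266≡6 → g
u(20): 19·(20−8)=228≡20 → u
j(9): 19·(9−8)=19 → t
e(4): 19·(4−8)=-76≡2 → c
h(7): 19·(7−8)=-19≡7 → h
y(24): 19·(24−8)=304≡18 → s
i(8): 19·(8−8)=0 → a
s(18): 19·(18−8)=190≡8 → i

phgutchsai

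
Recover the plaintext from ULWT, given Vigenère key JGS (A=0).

LFEK

Repeat the key across the ciphertext: JGSJ
U(20)−J(9): 11 → L
L(11)−G(6): 5 → F
W(22)−S(18): 4 → E
T(19)−J(9): 10 → K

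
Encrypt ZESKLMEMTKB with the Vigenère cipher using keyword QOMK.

Repeat the key across the message: QOMKQOMKQOM
Z(25)+Q(16): 41≡15 → P
E(4)+O(14): 18 → S
S(18)+M(12): 30≡4 → E
K(10)+K(10): 20 → U
L(11)+Q(16): 27≡1 → B
M(12)+O(14): 26≡0 → A
E(4)+M(12): 16 → Q
M(12)+K(10): 22 → W
T(19)+Q(16): 35≡9 → J
K(10)+O(14): 24 → Y
B(1)+M(12): 13 → N

PSEUBAQWJYN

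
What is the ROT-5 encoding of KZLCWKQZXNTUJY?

K(10): 10+5=15 → P
Z(25): 25+5=30≡4 → E
L(11): 11+5=16 → Q
C(2): 2+5=7 → H
W(22): 22+5=27≡1 → B
K(10): 10+5=15 → P
Q(16): 16+5=21 → V
Z(25): 25+5=30≡4 → E
X(23): 23+5=28≡2 → C
N(13): 13+5=18 → S
T(19): 19+5=24 → Y
U(20): 20+5=25 → Z
J(9): 9+5=14 → O
Y(24): 24+5=29≡3 → D

PEQHBPVECSYZOD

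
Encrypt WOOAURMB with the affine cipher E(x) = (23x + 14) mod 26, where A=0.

AYYOGPEL

W(22): 23·22+14=520≡0 → A
O(14): 23·14+14=336≡24 → Y
O(14): 23·14+14=336≡24 → Y
A(0): 23·0+14=14 → O
U(20): 23·20+14=474≡6 → G
R(17): 23·17+14=405≡15 → P
M(12): 23·12+14=290≡4 → E
B(1): 23·1+14=37≡11 → L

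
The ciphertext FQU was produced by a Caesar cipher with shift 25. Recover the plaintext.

F(5): 5−25=-20≡6 → G
Q(16): 16−25=-9≡17 → R
U(20): 20−25=-5≡21 → V

GRV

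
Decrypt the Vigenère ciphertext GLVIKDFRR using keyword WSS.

KTDMSLJZZ

Repeat the key across the ciphertext: WSSWSSWSS
G(6)−W(22): -16≡10 → K
L(11)−S(18): -7≡19 → T
V(21)−S(18): 3 → D
I(8)−W(22): -14≡12 → M
K(10)−S(18): -8≡18 → S
D(3)−S(18): -15≡11 → L
F(5)−W(22): -17≡9 → J
R(17)−S(18): -1≡25 → Z
R(17)−S(18): -1≡25 → Z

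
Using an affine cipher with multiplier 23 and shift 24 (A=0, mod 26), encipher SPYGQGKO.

WFEGCGUI

S(18): 23·18+24=438≡22 → W
P(15): 23·15+24=369≡5 → F
Y(24): 23·24+24=576≡4 → E
G(6): 23·6+24=162≡6 → G
Q(16): 23·16+24=392≡2 → C
G(6): 23·6+24=162≡6 → G
K(10): 23·10+24=254≡20 → U
O(14): 23·14+24=346≡8 → I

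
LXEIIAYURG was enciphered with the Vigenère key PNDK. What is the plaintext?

Repeat the key across the ciphertext: PNDKPNDKPN
L(11)−P(15): -4≡22 → W
X(23)−N(13): 10 → K
E(4)−D(3): 1 → B
I(8)−K(10): -2≡24 → Y
I(8)−P(15): -7≡19 → T
A(0)−N(13): -13≡13 → N
Y(24)−D(3): 21 → V
U(20)−K(10): 10 → K
R(17)−P(15): 2 → C
G(6)−N(13): -7≡19 → T

WKBYTNVKCT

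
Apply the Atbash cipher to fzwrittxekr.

uadirggcvpi

f(5) → u(20)
z(25) → a(0)
w(22) → d(3)
r(17) → i(8)
i(8) → r(17)
t(19) → g(6)
t(19) → g(6)
x(23) → c(2)
e(4) → v(21)
k(10) → p(15)
r(17) → i(8)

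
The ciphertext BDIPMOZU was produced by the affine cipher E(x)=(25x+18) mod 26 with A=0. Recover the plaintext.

RPKDGETY

The inverse of 25 mod 26 is 25, since 25·25=625≡1. Apply D(y)=25·(y−18) mod 26:
B(1): 25·(1−18)=-425≡17 → R
D(3): 25·(3−18)=-375≡15 → P
I(8): 25·(8−18)=-250≡10 → K
P(15): 25·(15−18)=-75≡3 → D
M(12): 25·(12−18)=-150≡6 → G
O(14): 25·(14−18)=-100≡4 → E
Z(25): 25·(25−18)=175≡19 → T
U(20): 25·(20−18)=50≡24 → Y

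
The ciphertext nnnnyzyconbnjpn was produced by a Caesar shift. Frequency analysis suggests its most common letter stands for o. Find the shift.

25

The most frequent ciphertext letter is n (appears 7 times).
n is position 13; o is position 14.
Shift = -1≡25.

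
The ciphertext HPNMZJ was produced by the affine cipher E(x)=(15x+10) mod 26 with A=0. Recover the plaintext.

The inverse of 15 mod 26 is 7, since 15·7=105≡1. Apply D(y)=7·(y−10) mod 26:
H(7): 7·(7−10)=-21≡5 → F
P(15): 7·(15−10)=35≡9 → J
N(13): 7·(13−10)=21 → V
M(12): 7·(12−10)=14 → O
Z(25): 7·(25−10)=105≡1 → B
J(9): 7·(9−10)=-7≡19 → T

FJVOBT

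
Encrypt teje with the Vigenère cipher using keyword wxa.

Repeat the key across the message: wxaw
t(19)+w(22): 41≡15 → p
e(4)+x(23): 27≡1 → b
j(9)+a(0): 9 → j
e(4)+w(22): 26≡0 → a

pbja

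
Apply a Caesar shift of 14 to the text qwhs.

q(16): 16+14=30≡4 → e
w(22): 22+14=36≡10 → k
h(7): 7+14=21 → v
s(18): 18+14=32≡6 → g

ekvg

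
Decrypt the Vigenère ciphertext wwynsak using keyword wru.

aferbgo

Repeat the key across the ciphertext: wruwruw
w(22)−w(22): 0 → a
w(22)−r(17): 5 → f
y(24)−u(20): 4 → e
n(13)−w(22): -9≡17 → r
s(18)−r(17): 1 → b
a(0)−u(20): -20≡6 → g
k(10)−w(22): -12≡14 → o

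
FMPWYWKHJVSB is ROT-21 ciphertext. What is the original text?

KRUBDBPMOAXG

F(5): 5−21=-16≡10 → K
M(12): 12−21=-9≡17 → R
P(15): 15−21=-6≡20 → U
W(22): 22−21=1 → B
Y(24): 24−21=3 → D
W(22): 22−21=1 → B
K(10): 10−21=-11≡15 → P
H(7): 7−21=-14≡12 → M
J(9): 9−21=-12≡14 → O
V(21): 21−21=0 → A
S(18): 18−21=-3≡23 → X
B(1): 1−21=-20≡6 → G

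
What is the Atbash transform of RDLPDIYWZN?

R(17) → I(8)
D(3) → W(22)
L(11) → O(14)
P(15) → K(10)
D(3) → W(22)
I(8) → R(17)
Y(24) → B(1)
W(22) → D(3)
Z(25) → A(0)
N(13) → M(12)

IWOKWRBDAM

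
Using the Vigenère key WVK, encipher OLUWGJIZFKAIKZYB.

Repeat the key across the message: WVKWVKWVKWVKWVKW
O(14)+W(22): 36≡10 → K
L(11)+V(21): 32≡6 → G
U(20)+K(10): 30≡4 → E
W(22)+W(22): 44≡18 → S
G(6)+V(21): 27≡1 → B
J(9)+K(10): 19 → T
I(8)+W(22): 30≡4 → E
Z(25)+V(21): 46≡20 → U
F(5)+K(10): 15 → P
K(10)+W(22): 32≡6 → G
A(0)+V(21): 21 → V
I(8)+K(10): 18 → S
K(10)+W(22): 32≡6 → G
Z(25)+V(21): 46≡20 → U
Y(24)+K(10): 34≡8 → I
B(1)+W(22): 23 → X

KGESBTEUPGVSGUIX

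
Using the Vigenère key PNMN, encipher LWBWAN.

Repeat the key across the message: PNMNPN
L(11)+P(15): 26≡0 → A
W(22)+N(13): 35≡9 → J
B(1)+M(12): 13 → N
W(22)+N(13): 35≡9 → J
A(0)+P(15): 15 → P
N(13)+N(13): 26≡0 → A

AJNJPA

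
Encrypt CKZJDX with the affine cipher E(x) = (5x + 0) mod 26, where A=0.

KYVTPL

C(2): 5·2+0=10 → K
K(10): 5·10+0=50≡24 → Y
Z(25): 5·25+0=125≡21 → V
J(9): 5·9+0=45≡19 → T
D(3): 5·3+0=15 → P
X(23): 5·23+0=115≡11 → L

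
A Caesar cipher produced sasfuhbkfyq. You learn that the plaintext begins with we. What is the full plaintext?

wewjylfojcu

From the crib: s(18)−w(22)=-4≡22, so the shift is 22.
Subtract 22 from each ciphertext letter:
s(18): 18−22=-4≡22 → w
a(0): 0−22=-22≡4 → e
s(18): 18−22=-4≡22 → w
f(5): 5−22=-17≡9 → j
u(20): 20−22=-2≡24 → y
h(7): 7−22=-15≡11 → l
b(1): 1−22=-21≡5 → f
k(10): 10−22=-12≡14 → o
f(5): 5−22=-17≡9 → j
y(24): 24−22=2 → c
q(16): 16−22=-6≡20 → u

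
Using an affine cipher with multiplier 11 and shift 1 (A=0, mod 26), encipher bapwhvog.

mbkjayzp

b(1): 11·1+1=12 → m
a(0): 11·0+1=1 → b
p(15): 11·15+1=166≡10 → k
w(22): 11·22+1=243≡9 → j
h(7): 11·7+1=78≡0 → a
v(21): 11·21+1=232≡24 → y
o(14): 11·14+1=155≡25 → z
g(6): 11·6+1=67≡15 → p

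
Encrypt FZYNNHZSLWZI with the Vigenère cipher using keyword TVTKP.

YURXCAULVLSD

Repeat the key across the message: TVTKPTVTKPTV
F(5)+T(19): 24 → Y
Z(25)+V(21): 46≡20 → U
Y(24)+T(19): 43≡17 → R
N(13)+K(10): 23 → X
N(13)+P(15): 28≡2 → C
H(7)+T(19): 26≡0 → A
Z(25)+V(21): 46≡20 → U
S(18)+T(19): 37≡11 → L
L(11)+K(10): 21 → V
W(22)+P(15): 37≡11 → L
Z(25)+T(19): 44≡18 → S
I(8)+V(21): 29≡3 → D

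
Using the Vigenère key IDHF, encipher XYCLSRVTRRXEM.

Repeat the key across the message: IDHFIDHFIDHFI
X(23)+I(8): 31≡5 → F
Y(24)+D(3): 27≡1 → B
C(2)+H(7): 9 → J
L(11)+F(5): 16 → Q
S(18)+I(8): 26≡0 → A
R(17)+D(3): 20 → U
V(21)+H(7): 28≡2 → C
T(19)+F(5): 24 → Y
R(17)+I(8): 25 → Z
R(17)+D(3): 20 → U
X(23)+H(7): 30≡4 → E
E(4)+F(5): 9 → J
M(12)+I(8): 20 → U

FBJQAUCYZUEJU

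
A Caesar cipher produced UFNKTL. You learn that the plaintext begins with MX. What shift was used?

From the crib: U(20)−M(12)=8, so the shift is 8.

8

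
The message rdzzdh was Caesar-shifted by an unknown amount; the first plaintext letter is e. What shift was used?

From the crib: r(17)−e(4)=13, so the shift is 13.

13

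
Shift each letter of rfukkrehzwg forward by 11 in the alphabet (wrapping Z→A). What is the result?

cqfvvcpskhr

r(17): 17+11=28≡2 → c
f(5): 5+11=16 → q
u(20): 20+11=31≡5 → f
k(10): 10+11=21 → v
k(10): 10+11=21 → v
r(17): 17+11=28≡2 → c
e(4): 4+11=15 → p
h(7): 7+11=18 → s
z(25): 25+11=36≡10 → k
w(22): 22+11=33≡7 → h
g(6): 6+11=17 → r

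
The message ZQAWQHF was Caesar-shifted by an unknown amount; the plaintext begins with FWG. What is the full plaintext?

FWGCWNL

From the crib: Z(25)−F(5)=20, so the shift is 20.
Subtract 20 from each ciphertext letter:
Z(25): 25−20=5 → F
Q(16): 16−20=-4≡22 → W
A(0): 0−20=-20≡6 → G
W(22): 22−20=2 → C
Q(16): 16−20=-4≡22 → W
H(7): 7−20=-13≡13 → N
F(5): 5−20=-15≡11 → L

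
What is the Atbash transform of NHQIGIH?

MSJRTRS

N(13) → M(12)
H(7) → S(18)
Q(16) → J(9)
I(8) → R(17)
G(6) → T(19)
I(8) → R(17)
H(7) → S(18)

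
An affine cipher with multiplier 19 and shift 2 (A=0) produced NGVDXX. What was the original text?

The inverse of 19 mod 26 is 11, since 19·11=209≡1. Apply D(y)=11·(y−2) mod 26:
N(13): 11·(13−2)=121≡17 → R
G(6): 11·(6−2)=44≡18 → S
V(21): 11·(21−2)=209≡1 → B
D(3): 11·(3−2)=11 → L
X(23): 11·(23−2)=231≡23 → X
X(23): 11·(23−2)=231≡23 → X

RSBLXX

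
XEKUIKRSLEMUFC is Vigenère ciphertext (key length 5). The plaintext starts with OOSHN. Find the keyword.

JQSNV

Subtract each crib letter from the matching ciphertext letter (mod 26):
X(23)−O(14)=9 → J
E(4)−O(14)=-10≡16 → Q
K(10)−S(18)=-8≡18 → S
U(20)−H(7)=13 → N
I(8)−N(13)=-5≡21 → V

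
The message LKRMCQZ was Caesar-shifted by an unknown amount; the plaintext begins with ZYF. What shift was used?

12

From the crib: L(11)−Z(25)=-14≡12, so the shift is 12.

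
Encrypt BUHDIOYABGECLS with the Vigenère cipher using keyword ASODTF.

BMVGBTYSPJXHLK

Repeat the key across the message: ASODTFASODTFAS
B(1)+A(0): 1 → B
U(20)+S(18): 38≡12 → M
H(7)+O(14): 21 → V
D(3)+D(3): 6 → G
I(8)+T(19): 27≡1 → B
O(14)+F(5): 19 → T
Y(24)+A(0): 24 → Y
A(0)+S(18): 18 → S
B(1)+O(14): 15 → P
G(6)+D(3): 9 → J
E(4)+T(19): 23 → X
C(2)+F(5): 7 → H
L(11)+A(0): 11 → L
S(18)+S(18): 36≡10 → K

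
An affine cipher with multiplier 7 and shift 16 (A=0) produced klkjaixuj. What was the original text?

odozukbiz

The inverse of 7 mod 26 is 15, since 7·15=105≡1. Apply D(y)=15·(y−16) mod 26:
k(10): 15·(10−16)=-90≡14 → o
l(11): 15·(11−16)=-75≡3 → d
k(10): 15·(10−16)=-90≡14 → o
j(9): 15·(9−16)=-105≡25 → z
a(0): 15·(0−16)=-240≡20 → u
i(8): 15·(8−16)=-120≡10 → k
x(23): 15·(23−16)=105≡1 → b
u(20): 15·(20−16)=60≡8 → i
j(9): 15·(9−16)=-105≡25 → z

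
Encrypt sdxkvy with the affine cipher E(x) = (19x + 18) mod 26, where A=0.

wxnabg

s(18): 19·18+18=360≡22 → w
d(3): 19·3+18=75≡23 → x
x(23): 19·23+18=455≡13 → n
k(10): 19·10+18=208≡0 → a
v(21): 19·21+18=417≡1 → b
y(24): 19·24+18=474≡6 → g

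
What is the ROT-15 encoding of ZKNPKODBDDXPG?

OZCEZDSQSSMEV

Z(25): 25+15=40≡14 → O
K(10): 10+15=25 → Z
N(13): 13+15=28≡2 → C
P(15): 15+15=30≡4 → E
K(10): 10+15=25 → Z
O(14): 14+15=29≡3 → D
D(3): 3+15=18 → S
B(1): 1+15=16 → Q
D(3): 3+15=18 → S
D(3): 3+15=18 → S
X(23): 23+15=38≡12 → M
P(15): 15+15=30≡4 → E
G(6): 6+15=21 → V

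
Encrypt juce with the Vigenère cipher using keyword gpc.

pjek

Repeat the key across the message: gpcg
j(9)+g(6): 15 → p
u(20)+p(15): 35≡9 → j
c(2)+c(2): 4 → e
e(4)+g(6): 10 → k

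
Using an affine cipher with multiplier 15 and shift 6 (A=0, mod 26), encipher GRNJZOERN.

G(6): 15·6+6=96≡18 → S
R(17): 15·17+6=261≡1 → B
N(13): 15·13+6=201≡19 → T
J(9): 15·9+6=141≡11 → L
Z(25): 15·25+6=381≡17 → R
O(14): 15·14+6=216≡8 → I
E(4): 15·4+6=66≡14 → O
R(17): 15·17+6=261≡1 → B
N(13): 15·13+6=201≡19 → T

SBTLRIOBT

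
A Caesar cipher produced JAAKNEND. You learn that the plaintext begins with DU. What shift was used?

From the crib: J(9)−D(3)=6, so the shift is 6.

6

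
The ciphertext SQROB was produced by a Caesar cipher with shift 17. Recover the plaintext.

S(18): 18−17=1 → B
Q(16): 16−17=-1≡25 → Z
R(17): 17−17=0 → A
O(14): 14−17=-3≡23 → X
B(1): 1−17=-16≡10 → K

BZAXK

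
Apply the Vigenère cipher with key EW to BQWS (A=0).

FMAO

Repeat the key across the message: EWEW
B(1)+E(4): 5 → F
Q(16)+W(22): 38≡12 → M
W(22)+E(4): 26≡0 → A
S(18)+W(22): 40≡14 → O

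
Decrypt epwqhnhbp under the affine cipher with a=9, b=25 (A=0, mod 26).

The inverse of 9 mod 26 is 3, since 9·3=27≡1. Apply D(y)=3·(y−25) mod 26:
e(4): 3·(4−25)=-63≡15 → p
p(15): 3·(15−25)=-30≡22 → w
w(22): 3·(22−25)=-9≡17 → r
q(16): 3·(16−25)=-27≡25 → z
h(7): 3·(7−25)=-54≡24 → y
n(13): 3·(13−25)=-36≡16 → q
h(7): 3·(7−25)=-54≡24 → y
b(1): 3·(1−25)=-72≡6 → g
p(15): 3·(15−25)=-30≡22 → w

pwrzyqygw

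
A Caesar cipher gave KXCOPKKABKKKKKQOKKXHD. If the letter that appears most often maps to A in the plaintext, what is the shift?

The most frequent ciphertext letter is K (appears 10 times).
K is position 10; A is position 0.
Shift = 10.

10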